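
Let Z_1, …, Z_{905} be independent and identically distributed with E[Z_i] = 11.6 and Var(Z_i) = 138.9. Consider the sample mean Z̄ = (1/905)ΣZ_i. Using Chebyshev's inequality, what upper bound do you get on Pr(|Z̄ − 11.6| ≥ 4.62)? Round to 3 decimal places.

0.007

Var(Z̄) = Var(Z_i)/n = 138.9/905 = 0.15348.
Chebyshev: Pr(|Z̄ − 11.6| ≥ 4.62) ≤ Var(Z̄)/(4.62)² = 138.9/(905·4.62²) = 0.0072.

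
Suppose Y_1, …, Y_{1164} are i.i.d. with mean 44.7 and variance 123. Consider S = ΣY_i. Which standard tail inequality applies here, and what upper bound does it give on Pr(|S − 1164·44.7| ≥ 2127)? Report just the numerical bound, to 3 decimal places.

With mean and variance of each term known, Chebyshev's inequality bounds the deviation of the sum (or sample mean).
Var(S) = n·Var(Y_i) = 1164·123 = 143172.
Chebyshev: Pr(|S − 1164·44.7| ≥ 2127) ≤ Var(S)/2127² = 143172/4524129 = 0.0316.

0.032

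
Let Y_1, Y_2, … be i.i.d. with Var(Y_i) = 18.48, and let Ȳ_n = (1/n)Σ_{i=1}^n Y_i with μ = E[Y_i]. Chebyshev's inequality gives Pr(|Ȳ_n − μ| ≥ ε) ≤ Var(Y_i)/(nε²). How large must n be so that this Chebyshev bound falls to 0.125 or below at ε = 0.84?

Require 18.48/(n·0.84²) ≤ 0.125, i.e. n ≥ 18.48/(0.125·0.84²) = 209.524.
The smallest integer n is 210.

210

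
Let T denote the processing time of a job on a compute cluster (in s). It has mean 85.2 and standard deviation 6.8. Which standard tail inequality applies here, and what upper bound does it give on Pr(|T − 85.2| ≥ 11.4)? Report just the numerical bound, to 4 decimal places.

Mean and variance are known, so Chebyshev's inequality applies.
Chebyshev: Pr(|T − μ| ≥ t) ≤ Var(T)/t².
Var(T) = σ² = 6.8² = 46.24.
Bound = 46.24 / 129.96 = 0.3558.

0.3558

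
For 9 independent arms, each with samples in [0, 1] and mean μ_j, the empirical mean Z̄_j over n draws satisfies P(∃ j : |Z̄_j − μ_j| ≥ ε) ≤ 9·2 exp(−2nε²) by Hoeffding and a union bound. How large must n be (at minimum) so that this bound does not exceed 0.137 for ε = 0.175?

80

Need 2·9·exp(−2nε²) ≤ 0.137, i.e. exp(−2nε²) ≤ 0.137/18.
So 2nε² ≥ ln(18/0.137) = 4.878146.
Hence n ≥ 4.878146/(2·0.175²) = 79.643.
The smallest integer n is 80.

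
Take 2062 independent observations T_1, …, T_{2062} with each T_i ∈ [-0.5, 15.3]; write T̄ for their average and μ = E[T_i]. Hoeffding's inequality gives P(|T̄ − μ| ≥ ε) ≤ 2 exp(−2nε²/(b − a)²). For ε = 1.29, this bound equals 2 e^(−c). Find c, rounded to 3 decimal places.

c = 2nε²/(b − a)² = 2·2062·1.29² / 15.8² = 27.4906.

27.491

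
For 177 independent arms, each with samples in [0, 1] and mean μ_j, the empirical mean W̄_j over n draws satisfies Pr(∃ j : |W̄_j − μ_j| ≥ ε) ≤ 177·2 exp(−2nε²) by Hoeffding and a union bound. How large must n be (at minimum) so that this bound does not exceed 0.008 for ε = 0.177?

171

Need 2·177·exp(−2nε²) ≤ 0.008, i.e. exp(−2nε²) ≤ 0.008/354.
So 2nε² ≥ ln(354/0.008) = 10.697611.
Hence n ≥ 10.697611/(2·0.177²) = 170.730.
The smallest integer n is 171.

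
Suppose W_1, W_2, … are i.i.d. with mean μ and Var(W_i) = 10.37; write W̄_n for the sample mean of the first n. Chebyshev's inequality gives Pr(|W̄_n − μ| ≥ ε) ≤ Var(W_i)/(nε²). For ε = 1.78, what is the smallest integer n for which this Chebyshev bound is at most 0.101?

33

Require 10.37/(n·1.78²) ≤ 0.101, i.e. n ≥ 10.37/(0.101·1.78²) = 32.405.
The smallest integer n is 33.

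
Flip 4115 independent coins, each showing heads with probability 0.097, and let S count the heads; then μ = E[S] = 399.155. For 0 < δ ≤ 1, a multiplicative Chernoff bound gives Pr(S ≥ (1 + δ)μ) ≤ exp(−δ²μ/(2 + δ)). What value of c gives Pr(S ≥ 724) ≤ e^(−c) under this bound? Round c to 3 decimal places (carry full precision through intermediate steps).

93.953

Write 724 = (1 + δ)μ, so δ = 724/399.155 − 1 = 0.8138317…
Then the exponent is δ²μ/(2 + δ) = (724 − μ)² / (μ·(2 + δ)) = 93.953438.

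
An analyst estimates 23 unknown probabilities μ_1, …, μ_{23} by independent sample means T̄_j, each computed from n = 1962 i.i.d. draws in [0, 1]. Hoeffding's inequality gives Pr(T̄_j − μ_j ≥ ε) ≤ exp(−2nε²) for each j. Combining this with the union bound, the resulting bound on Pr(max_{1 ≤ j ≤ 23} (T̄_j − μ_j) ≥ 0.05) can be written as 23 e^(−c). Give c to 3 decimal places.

9.810

Union bound over the 23 events: Pr(max_{1 ≤ j ≤ 23} (T̄_j − μ_j) ≥ 0.05) ≤ 23·exp(−2nε²) = 23 exp(−2·1962·0.05²).
So c = 2·1962·0.05² = 9.8100.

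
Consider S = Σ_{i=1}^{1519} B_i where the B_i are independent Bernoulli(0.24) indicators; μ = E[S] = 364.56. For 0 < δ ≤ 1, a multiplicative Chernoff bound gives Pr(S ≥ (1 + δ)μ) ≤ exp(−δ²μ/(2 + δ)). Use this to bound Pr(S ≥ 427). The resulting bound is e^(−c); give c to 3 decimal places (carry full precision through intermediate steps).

Write 427 = (1 + δ)μ, so δ = 427/364.56 − 1 = 0.171275…
Then the exponent is δ²μ/(2 + δ) = (427 − μ)² / (μ·(2 + δ)) = 4.925405.

4.925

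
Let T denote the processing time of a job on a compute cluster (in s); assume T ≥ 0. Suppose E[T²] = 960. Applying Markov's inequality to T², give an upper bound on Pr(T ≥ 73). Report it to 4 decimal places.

0.1801

Since T ≥ 0, the event {T ≥ 73} is the same as {T² ≥ 5329}.
Markov's inequality applied to T² gives Pr(T² ≥ 5329) ≤ E[T²]/5329 = 960/5329 = 0.1801.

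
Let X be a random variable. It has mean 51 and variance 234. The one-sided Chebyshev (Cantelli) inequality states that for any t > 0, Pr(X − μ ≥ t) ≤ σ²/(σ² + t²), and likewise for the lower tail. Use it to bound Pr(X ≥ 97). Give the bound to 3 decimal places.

Here σ² = 234 and t = 46, so σ² + t² = 2350.
Cantelli's bound: 234/2350 = 0.0996.

0.100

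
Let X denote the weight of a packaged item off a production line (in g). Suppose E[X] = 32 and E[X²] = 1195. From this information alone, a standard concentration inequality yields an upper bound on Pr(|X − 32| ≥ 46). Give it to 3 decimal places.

The first two moments determine the variance, so Chebyshev's inequality is the sharpest standard bound available.
Var(X) = E[X²] − (E[X])² = 1195 − 1024 = 171.
Chebyshev's inequality: Pr(|X − μ| ≥ t) ≤ Var(X)/t² = 171/2116 = 0.0808.

0.081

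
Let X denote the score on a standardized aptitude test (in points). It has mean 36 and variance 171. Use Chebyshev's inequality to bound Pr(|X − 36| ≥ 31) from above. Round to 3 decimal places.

0.178

Chebyshev: Pr(|X − μ| ≥ t) ≤ Var(X)/t².
Bound = 171 / 961 = 0.1779.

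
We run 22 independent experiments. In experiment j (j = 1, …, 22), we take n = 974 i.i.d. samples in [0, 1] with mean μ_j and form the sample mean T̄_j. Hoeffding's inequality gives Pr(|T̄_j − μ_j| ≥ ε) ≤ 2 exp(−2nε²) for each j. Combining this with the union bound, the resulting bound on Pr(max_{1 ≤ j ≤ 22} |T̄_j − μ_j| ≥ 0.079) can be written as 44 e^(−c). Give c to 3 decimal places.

Union bound over the 22 events: Pr(max_{1 ≤ j ≤ 22} |T̄_j − μ_j| ≥ 0.079) ≤ 22·2·exp(−2nε²) = 44 exp(−2·974·0.079²).
So c = 2·974·0.079² = 12.1575.

12.157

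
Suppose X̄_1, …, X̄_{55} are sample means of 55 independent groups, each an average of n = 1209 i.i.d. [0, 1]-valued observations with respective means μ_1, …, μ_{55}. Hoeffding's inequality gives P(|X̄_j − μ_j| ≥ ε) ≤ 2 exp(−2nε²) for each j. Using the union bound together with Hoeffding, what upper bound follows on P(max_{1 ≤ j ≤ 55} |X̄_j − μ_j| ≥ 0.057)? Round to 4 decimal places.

Per-experiment Hoeffding bound: 2·exp(−2·1209·0.057²) = 2·exp(−7.85608) = 0.00077478.
Union bound over 55 events: 55·0.00077478 = 0.04261.

0.0426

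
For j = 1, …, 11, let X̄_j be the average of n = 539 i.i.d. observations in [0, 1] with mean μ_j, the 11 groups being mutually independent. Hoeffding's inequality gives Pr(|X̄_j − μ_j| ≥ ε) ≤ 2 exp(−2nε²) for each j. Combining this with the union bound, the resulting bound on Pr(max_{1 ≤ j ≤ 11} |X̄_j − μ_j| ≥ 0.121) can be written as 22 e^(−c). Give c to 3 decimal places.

15.783

Union bound over the 11 events: Pr(max_{1 ≤ j ≤ 11} |X̄_j − μ_j| ≥ 0.121) ≤ 11·2·exp(−2nε²) = 22 exp(−2·539·0.121²).
So c = 2·539·0.121² = 15.7830.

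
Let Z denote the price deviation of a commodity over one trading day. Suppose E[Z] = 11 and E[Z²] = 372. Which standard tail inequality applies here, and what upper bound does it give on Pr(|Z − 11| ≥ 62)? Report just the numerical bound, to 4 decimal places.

0.0653

The first two moments determine the variance, so Chebyshev's inequality is the sharpest standard bound available.
Var(Z) = E[Z²] − (E[Z])² = 372 − 121 = 251.
Chebyshev's inequality: Pr(|Z − μ| ≥ t) ≤ Var(Z)/t² = 251/3844 = 0.0653.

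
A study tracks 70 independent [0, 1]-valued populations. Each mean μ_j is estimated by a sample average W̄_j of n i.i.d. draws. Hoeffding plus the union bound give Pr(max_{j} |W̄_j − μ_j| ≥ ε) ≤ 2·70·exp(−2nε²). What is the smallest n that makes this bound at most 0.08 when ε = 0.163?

Need 2·70·exp(−2nε²) ≤ 0.08, i.e. exp(−2nε²) ≤ 0.08/140.
So 2nε² ≥ ln(140/0.08) = 7.467371.
Hence n ≥ 7.467371/(2·0.163²) = 140.528.
The smallest integer n is 141.

141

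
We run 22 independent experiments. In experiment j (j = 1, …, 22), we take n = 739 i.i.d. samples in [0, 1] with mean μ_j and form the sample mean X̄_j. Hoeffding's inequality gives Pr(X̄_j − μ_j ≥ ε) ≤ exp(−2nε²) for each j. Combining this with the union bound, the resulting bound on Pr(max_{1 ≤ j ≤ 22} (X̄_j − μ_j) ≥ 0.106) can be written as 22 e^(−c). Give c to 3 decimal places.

Union bound over the 22 events: Pr(max_{1 ≤ j ≤ 22} (X̄_j − μ_j) ≥ 0.106) ≤ 22·exp(−2nε²) = 22 exp(−2·739·0.106²).
So c = 2·739·0.106² = 16.6068.

16.607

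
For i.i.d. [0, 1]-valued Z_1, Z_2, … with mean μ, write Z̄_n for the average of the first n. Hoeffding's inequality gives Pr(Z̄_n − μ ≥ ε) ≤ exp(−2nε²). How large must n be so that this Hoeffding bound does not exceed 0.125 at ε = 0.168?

37

Require exp(−2nε²) ≤ 0.125, i.e. 2nε² ≥ ln(1/0.125) = 2.079442.
So n ≥ 2.079442 / (2·0.168²) = 36.838.
The smallest integer n is 37.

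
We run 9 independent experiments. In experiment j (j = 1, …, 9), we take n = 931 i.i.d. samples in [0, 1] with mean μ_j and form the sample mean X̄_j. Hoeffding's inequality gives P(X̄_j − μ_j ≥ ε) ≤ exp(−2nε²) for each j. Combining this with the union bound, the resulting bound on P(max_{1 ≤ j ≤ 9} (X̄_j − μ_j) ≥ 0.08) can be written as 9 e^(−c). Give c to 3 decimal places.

Union bound over the 9 events: P(max_{1 ≤ j ≤ 9} (X̄_j − μ_j) ≥ 0.08) ≤ 9·exp(−2nε²) = 9 exp(−2·931·0.08²).
So c = 2·931·0.08² = 11.9168.

11.917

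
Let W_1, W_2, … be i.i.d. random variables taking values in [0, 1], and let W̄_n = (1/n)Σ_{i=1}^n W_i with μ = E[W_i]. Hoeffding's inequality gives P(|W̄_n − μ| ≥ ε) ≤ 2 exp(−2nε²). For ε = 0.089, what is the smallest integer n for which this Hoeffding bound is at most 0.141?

Require 2·exp(−2nε²) ≤ 0.141, i.e. 2nε² ≥ ln(2/0.141) = 2.652143.
So n ≥ 2.652143 / (2·0.089²) = 167.412.
The smallest integer n is 168.

168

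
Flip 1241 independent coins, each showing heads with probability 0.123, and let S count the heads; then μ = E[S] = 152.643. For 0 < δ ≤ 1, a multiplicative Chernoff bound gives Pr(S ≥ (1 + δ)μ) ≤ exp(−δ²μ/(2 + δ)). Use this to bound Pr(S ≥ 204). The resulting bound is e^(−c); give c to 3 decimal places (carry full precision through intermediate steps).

7.395

Write 204 = (1 + δ)μ, so δ = 204/152.643 − 1 = 0.3364517…
Then the exponent is δ²μ/(2 + δ) = (204 − μ)² / (μ·(2 + δ)) = 7.395467.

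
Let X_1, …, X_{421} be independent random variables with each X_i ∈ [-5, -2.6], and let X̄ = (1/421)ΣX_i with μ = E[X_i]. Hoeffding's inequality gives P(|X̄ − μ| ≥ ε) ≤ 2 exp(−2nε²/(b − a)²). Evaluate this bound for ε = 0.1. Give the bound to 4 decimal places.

Exponent: 2nε²/(b − a)² = 2·421·0.1² / 2.4² = 1.46181.
Bound = 2·exp(−1.46181) = 0.46363.

0.4636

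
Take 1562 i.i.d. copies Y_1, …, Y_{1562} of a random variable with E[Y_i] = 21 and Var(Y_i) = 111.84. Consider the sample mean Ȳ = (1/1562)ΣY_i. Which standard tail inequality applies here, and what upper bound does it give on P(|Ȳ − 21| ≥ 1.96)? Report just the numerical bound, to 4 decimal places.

With mean and variance of each term known, Chebyshev's inequality bounds the deviation of the sum (or sample mean).
Var(Ȳ) = Var(Y_i)/n = 111.84/1562 = 0.071601.
Chebyshev: P(|Ȳ − 21| ≥ 1.96) ≤ Var(Ȳ)/(1.96)² = 111.84/(1562·1.96²) = 0.0186.

0.0186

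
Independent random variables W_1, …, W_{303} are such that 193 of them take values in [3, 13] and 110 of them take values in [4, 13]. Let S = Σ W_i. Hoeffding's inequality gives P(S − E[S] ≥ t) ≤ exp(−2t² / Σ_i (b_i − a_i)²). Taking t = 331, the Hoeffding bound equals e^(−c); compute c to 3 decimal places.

7.768

Σ(b_i − a_i)² = 193·10² + 110·9² = 28210.
c = 2t² / 28210 = 2·331² / 28210 = 7.7675.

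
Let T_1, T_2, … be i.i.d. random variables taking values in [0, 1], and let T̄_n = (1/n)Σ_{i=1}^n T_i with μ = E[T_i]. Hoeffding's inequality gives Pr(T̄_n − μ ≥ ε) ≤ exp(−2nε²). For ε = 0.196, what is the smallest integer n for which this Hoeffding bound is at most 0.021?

51

Require exp(−2nε²) ≤ 0.021, i.e. 2nε² ≥ ln(1/0.021) = 3.863233.
So n ≥ 3.863233 / (2·0.196²) = 50.282.
The smallest integer n is 51.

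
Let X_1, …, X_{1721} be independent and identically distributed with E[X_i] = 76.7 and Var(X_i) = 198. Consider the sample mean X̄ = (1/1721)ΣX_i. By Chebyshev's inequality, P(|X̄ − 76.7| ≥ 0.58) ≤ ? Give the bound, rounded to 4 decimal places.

Var(X̄) = Var(X_i)/n = 198/1721 = 0.11505.
Chebyshev: P(|X̄ − 76.7| ≥ 0.58) ≤ Var(X̄)/(0.58)² = 198/(1721·0.58²) = 0.3420.

0.3420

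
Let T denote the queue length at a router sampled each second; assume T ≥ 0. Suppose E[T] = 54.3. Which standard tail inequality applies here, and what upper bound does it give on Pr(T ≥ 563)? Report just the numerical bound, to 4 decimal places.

Only the mean of a non-negative variable is known, so Markov's inequality is the applicable tail bound.
Markov's inequality: for a non-negative random variable, Pr(T ≥ a) ≤ E[T]/a.
Here E[T] = 54.3 and a = 563, so the bound is 54.3/563 = 0.0964.

0.0964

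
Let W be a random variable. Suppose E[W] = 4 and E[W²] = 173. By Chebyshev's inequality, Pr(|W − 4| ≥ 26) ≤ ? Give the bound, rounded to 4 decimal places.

Var(W) = E[W²] − (E[W])² = 173 − 16 = 157.
Chebyshev's inequality: Pr(|W − μ| ≥ t) ≤ Var(W)/t² = 157/676 = 0.2322.

0.2322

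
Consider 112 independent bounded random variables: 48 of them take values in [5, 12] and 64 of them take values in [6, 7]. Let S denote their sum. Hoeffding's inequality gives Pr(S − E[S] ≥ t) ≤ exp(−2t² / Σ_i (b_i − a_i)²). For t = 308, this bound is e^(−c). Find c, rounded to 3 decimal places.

Σ(b_i − a_i)² = 48·7² + 64·1² = 2416.
c = 2t² / 2416 = 2·308² / 2416 = 78.5298.

78.530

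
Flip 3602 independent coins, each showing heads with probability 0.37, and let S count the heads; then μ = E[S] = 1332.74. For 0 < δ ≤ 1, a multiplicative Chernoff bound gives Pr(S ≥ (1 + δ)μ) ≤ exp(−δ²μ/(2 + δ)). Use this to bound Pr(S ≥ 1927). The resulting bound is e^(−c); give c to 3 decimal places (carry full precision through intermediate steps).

Write 1927 = (1 + δ)μ, so δ = 1927/1332.74 − 1 = 0.4458934…
Then the exponent is δ²μ/(2 + δ) = (1927 − μ)² / (μ·(2 + δ)) = 108.335311.

108.335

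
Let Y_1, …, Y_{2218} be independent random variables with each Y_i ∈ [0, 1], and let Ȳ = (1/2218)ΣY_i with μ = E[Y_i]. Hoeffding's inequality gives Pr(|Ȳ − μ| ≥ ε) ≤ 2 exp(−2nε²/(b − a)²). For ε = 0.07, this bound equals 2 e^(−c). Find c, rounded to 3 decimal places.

c = 2nε²/(b − a)² = 2·2218·0.07² / 1² = 21.7364.

21.736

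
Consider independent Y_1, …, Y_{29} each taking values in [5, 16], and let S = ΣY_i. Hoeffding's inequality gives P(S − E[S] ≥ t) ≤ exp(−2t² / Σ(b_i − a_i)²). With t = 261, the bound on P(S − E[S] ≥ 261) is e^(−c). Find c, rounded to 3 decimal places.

38.826

Σ(b_i − a_i)² = 29·(11)² = 3509.
c = 2t²/3509 = 2·261²/3509 = 38.8264.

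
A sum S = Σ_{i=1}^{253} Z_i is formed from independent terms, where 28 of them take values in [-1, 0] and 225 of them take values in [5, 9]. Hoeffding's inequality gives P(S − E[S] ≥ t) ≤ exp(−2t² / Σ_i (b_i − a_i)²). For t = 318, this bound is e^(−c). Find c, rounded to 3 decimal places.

55.746

Σ(b_i − a_i)² = 28·1² + 225·4² = 3628.
c = 2t² / 3628 = 2·318² / 3628 = 55.7464.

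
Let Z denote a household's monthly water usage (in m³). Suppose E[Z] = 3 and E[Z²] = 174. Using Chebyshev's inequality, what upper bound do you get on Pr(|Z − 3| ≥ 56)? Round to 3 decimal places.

0.053

Var(Z) = E[Z²] − (E[Z])² = 174 − 9 = 165.
Chebyshev's inequality: Pr(|Z − μ| ≥ t) ≤ Var(Z)/t² = 165/3136 = 0.0526.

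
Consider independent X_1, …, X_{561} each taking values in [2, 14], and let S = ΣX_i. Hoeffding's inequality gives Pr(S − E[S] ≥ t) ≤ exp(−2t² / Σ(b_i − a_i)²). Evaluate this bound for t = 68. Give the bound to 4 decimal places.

0.8918

Σ(b_i − a_i)² = 561·(12)² = 80784.
Exponent = 2·68²/80784 = 0.1145.
Bound = exp(−0.1145) = 0.89183.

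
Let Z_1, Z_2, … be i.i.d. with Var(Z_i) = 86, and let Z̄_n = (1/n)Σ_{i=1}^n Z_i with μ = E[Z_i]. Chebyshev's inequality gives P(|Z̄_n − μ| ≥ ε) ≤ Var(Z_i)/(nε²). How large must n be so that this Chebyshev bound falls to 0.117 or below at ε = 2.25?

Require 86/(n·2.25²) ≤ 0.117, i.e. n ≥ 86/(0.117·2.25²) = 145.194.
The smallest integer n is 146.

146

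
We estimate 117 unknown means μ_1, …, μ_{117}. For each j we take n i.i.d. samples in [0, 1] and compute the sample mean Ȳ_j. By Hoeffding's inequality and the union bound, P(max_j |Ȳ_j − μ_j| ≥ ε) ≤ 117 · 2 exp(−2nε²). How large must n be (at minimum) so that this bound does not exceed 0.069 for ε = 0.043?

2199

Need 2·117·exp(−2nε²) ≤ 0.069, i.e. exp(−2nε²) ≤ 0.069/234.
So 2nε² ≥ ln(234/0.069) = 8.128970.
Hence n ≥ 8.128970/(2·0.043²) = 2198.207.
The smallest integer n is 2199.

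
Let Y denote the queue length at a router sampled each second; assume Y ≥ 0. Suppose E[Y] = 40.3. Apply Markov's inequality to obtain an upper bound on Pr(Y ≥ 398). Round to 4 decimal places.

0.1013

Markov's inequality: for a non-negative random variable, Pr(Y ≥ a) ≤ E[Y]/a.
Here E[Y] = 40.3 and a = 398, so the bound is 40.3/398 = 0.1013.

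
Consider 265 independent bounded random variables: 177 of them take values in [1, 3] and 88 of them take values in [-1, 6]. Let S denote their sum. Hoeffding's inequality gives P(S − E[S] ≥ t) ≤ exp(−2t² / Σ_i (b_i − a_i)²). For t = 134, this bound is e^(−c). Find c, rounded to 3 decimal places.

Σ(b_i − a_i)² = 177·2² + 88·7² = 5020.
c = 2t² / 5020 = 2·134² / 5020 = 7.1538.

7.154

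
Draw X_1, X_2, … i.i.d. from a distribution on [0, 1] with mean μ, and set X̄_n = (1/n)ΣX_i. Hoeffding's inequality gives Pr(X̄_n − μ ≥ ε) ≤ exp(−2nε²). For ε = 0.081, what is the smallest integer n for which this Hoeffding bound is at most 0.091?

Require exp(−2nε²) ≤ 0.091, i.e. 2nε² ≥ ln(1/0.091) = 2.396896.
So n ≥ 2.396896 / (2·0.081²) = 182.662.
The smallest integer n is 183.

183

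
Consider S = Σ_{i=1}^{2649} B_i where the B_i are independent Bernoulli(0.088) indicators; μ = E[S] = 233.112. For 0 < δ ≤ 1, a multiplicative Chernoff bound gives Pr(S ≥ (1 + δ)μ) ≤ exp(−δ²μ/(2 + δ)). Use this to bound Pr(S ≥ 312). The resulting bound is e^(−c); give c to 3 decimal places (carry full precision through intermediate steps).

11.417

Write 312 = (1 + δ)μ, so δ = 312/233.112 − 1 = 0.3384124…
Then the exponent is δ²μ/(2 + δ) = (312 − μ)² / (μ·(2 + δ)) = 11.416583.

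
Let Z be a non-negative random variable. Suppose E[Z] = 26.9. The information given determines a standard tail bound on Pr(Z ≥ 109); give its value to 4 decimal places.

Only the mean of a non-negative variable is known, so Markov's inequality is the applicable tail bound.
Markov's inequality: for a non-negative random variable, Pr(Z ≥ a) ≤ E[Z]/a.
Here E[Z] = 26.9 and a = 109, so the bound is 26.9/109 = 0.2468.

0.2468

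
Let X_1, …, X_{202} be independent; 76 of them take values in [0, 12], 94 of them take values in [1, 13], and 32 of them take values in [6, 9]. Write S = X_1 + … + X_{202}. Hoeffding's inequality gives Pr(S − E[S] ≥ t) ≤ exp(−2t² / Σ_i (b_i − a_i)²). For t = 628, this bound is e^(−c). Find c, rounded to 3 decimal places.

Σ(b_i − a_i)² = 76·12² + 94·12² + 32·3² = 24768.
c = 2t² / 24768 = 2·628² / 24768 = 31.8463.

31.846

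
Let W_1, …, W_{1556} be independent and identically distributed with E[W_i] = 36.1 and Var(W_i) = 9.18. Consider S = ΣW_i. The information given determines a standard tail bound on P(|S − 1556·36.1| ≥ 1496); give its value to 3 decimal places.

0.006

With mean and variance of each term known, Chebyshev's inequality bounds the deviation of the sum (or sample mean).
Var(S) = n·Var(W_i) = 1556·9.18 = 14284.08.
Chebyshev: P(|S − 1556·36.1| ≥ 1496) ≤ Var(S)/1496² = 14284.08/2238016 = 0.0064.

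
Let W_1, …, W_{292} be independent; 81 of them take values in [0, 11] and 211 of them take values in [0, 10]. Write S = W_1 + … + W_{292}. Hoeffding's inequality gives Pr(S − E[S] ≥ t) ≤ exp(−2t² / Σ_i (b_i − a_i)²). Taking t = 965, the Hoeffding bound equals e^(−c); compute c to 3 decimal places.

60.272

Σ(b_i − a_i)² = 81·11² + 211·10² = 30901.
c = 2t² / 30901 = 2·965² / 30901 = 60.2715.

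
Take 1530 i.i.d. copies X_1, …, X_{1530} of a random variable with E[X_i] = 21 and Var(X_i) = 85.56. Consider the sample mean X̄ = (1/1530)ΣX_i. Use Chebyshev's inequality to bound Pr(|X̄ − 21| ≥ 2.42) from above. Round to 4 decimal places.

Var(X̄) = Var(X_i)/n = 85.56/1530 = 0.055922.
Chebyshev: Pr(|X̄ − 21| ≥ 2.42) ≤ Var(X̄)/(2.42)² = 85.56/(1530·2.42²) = 0.0095.

0.0095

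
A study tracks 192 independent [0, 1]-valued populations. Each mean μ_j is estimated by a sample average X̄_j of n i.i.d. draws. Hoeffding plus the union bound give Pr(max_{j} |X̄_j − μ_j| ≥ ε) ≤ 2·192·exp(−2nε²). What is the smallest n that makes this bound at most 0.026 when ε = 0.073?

Need 2·192·exp(−2nε²) ≤ 0.026, i.e. exp(−2nε²) ≤ 0.026/384.
So 2nε² ≥ ln(384/0.026) = 9.600301.
Hence n ≥ 9.600301/(2·0.073²) = 900.760.
The smallest integer n is 901.

901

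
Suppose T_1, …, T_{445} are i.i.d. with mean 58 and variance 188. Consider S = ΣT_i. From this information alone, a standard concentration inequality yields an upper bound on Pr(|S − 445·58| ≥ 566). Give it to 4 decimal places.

0.2611

With mean and variance of each term known, Chebyshev's inequality bounds the deviation of the sum (or sample mean).
Var(S) = n·Var(T_i) = 445·188 = 83660.
Chebyshev: Pr(|S − 445·58| ≥ 566) ≤ Var(S)/566² = 83660/320356 = 0.2611.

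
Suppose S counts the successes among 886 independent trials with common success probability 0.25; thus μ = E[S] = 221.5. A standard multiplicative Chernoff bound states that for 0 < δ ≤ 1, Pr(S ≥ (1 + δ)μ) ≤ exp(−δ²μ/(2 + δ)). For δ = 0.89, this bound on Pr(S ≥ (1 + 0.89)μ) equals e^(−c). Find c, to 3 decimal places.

60.709

c = δ²μ/(2 + δ) = 0.89²·221.5/(2 + 0.89) = 60.7094.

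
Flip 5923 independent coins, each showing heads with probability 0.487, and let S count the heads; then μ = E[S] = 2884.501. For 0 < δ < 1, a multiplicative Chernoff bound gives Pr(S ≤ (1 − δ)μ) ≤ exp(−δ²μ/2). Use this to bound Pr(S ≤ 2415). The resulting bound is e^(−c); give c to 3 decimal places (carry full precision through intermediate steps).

38.210

Write 2415 = (1 − δ)μ, so δ = 1 − 2415/2884.501 = 0.1627668…
Then the exponent is δ²μ/2 = (μ − 2415)²/(2μ) = 38.209588.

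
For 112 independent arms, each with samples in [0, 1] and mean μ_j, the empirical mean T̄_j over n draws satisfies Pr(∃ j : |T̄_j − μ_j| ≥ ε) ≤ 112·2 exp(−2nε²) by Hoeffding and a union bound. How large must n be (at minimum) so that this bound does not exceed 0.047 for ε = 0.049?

Need 2·112·exp(−2nε²) ≤ 0.047, i.e. exp(−2nε²) ≤ 0.047/224.
So 2nε² ≥ ln(224/0.047) = 8.469254.
Hence n ≥ 8.469254/(2·0.049²) = 1763.693.
The smallest integer n is 1764.

1764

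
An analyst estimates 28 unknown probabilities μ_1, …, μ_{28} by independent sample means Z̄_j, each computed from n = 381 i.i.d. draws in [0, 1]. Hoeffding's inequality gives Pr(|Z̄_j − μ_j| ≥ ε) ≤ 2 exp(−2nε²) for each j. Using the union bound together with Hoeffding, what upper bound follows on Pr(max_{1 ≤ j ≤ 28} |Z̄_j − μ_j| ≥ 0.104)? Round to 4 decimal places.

0.0148

Per-experiment Hoeffding bound: 2·exp(−2·381·0.104²) = 2·exp(−8.24179) = 0.00052682.
Union bound over 28 events: 28·0.00052682 = 0.01475.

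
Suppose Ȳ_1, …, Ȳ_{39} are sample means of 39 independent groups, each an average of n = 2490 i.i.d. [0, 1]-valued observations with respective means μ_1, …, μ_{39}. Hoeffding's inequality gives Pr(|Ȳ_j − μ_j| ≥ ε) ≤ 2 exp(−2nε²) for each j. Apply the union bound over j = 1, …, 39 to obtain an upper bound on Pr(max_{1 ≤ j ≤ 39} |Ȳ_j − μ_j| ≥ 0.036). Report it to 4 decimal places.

0.1228

Per-experiment Hoeffding bound: 2·exp(−2·2490·0.036²) = 2·exp(−6.45408) = 0.0031482.
Union bound over 39 events: 39·0.0031482 = 0.12278.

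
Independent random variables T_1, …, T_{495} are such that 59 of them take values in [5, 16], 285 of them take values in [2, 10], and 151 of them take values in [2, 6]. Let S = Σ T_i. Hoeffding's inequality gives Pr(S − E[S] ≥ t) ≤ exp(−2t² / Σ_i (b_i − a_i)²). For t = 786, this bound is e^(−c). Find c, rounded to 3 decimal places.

44.454

Σ(b_i − a_i)² = 59·11² + 285·8² + 151·4² = 27795.
c = 2t² / 27795 = 2·786² / 27795 = 44.4538.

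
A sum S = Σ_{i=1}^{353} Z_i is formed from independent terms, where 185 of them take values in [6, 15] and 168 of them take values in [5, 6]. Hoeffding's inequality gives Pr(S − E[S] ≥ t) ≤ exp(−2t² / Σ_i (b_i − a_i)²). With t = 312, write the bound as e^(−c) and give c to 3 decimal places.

12.848

Σ(b_i − a_i)² = 185·9² + 168·1² = 15153.
c = 2t² / 15153 = 2·312² / 15153 = 12.8481.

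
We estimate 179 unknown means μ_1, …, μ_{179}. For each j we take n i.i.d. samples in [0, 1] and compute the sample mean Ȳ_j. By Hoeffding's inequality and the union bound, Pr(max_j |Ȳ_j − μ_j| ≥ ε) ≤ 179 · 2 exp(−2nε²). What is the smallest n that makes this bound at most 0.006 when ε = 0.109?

463

Need 2·179·exp(−2nε²) ≤ 0.006, i.e. exp(−2nε²) ≤ 0.006/358.
So 2nε² ≥ ln(358/0.006) = 10.996529.
Hence n ≥ 10.996529/(2·0.109²) = 462.778.
The smallest integer n is 463.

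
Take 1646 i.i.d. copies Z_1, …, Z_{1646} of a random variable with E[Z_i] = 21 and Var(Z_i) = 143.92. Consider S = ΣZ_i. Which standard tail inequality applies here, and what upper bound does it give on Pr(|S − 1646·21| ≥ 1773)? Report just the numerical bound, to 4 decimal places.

0.0754

With mean and variance of each term known, Chebyshev's inequality bounds the deviation of the sum (or sample mean).
Var(S) = n·Var(Z_i) = 1646·143.92 = 236892.32.
Chebyshev: Pr(|S − 1646·21| ≥ 1773) ≤ Var(S)/1773² = 236892.32/3143529 = 0.0754.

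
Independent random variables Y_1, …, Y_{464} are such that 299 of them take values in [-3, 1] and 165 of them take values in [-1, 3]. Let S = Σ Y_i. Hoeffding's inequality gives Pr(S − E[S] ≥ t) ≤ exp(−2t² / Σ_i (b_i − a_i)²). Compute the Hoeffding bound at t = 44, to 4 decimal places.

Σ(b_i − a_i)² = 299·4² + 165·4² = 7424.
Exponent = 2·44² / 7424 = 0.52155.
Bound = exp(−0.52155) = 0.59360.

0.5936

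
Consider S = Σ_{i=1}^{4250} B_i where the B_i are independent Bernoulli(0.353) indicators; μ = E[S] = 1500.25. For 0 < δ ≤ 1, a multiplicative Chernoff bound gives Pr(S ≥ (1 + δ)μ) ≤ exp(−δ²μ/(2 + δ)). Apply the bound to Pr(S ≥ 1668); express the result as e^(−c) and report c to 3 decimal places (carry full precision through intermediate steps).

Write 1668 = (1 + δ)μ, so δ = 1668/1500.25 − 1 = 0.1118147…
Then the exponent is δ²μ/(2 + δ) = (1668 − μ)² / (μ·(2 + δ)) = 8.881895.

8.882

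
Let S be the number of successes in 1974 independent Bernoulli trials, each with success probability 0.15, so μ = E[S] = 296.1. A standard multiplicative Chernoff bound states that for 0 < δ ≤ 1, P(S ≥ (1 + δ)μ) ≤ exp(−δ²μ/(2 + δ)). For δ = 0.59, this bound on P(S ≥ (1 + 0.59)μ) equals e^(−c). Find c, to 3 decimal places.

c = δ²μ/(2 + δ) = 0.59²·296.1/(2 + 0.59) = 39.7963.

39.796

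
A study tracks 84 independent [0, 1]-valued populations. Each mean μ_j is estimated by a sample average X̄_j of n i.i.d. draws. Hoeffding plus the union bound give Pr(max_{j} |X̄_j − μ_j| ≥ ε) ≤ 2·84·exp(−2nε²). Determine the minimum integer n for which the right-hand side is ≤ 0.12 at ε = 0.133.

Need 2·84·exp(−2nε²) ≤ 0.12, i.e. exp(−2nε²) ≤ 0.12/168.
So 2nε² ≥ ln(168/0.12) = 7.244228.
Hence n ≥ 7.244228/(2·0.133²) = 204.766.
The smallest integer n is 205.

205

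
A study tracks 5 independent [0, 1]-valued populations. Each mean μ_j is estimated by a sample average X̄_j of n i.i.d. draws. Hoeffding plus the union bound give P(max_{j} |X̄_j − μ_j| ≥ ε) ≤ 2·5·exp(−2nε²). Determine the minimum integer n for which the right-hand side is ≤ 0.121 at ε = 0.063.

Need 2·5·exp(−2nε²) ≤ 0.121, i.e. exp(−2nε²) ≤ 0.121/10.
So 2nε² ≥ ln(10/0.121) = 4.414550.
Hence n ≥ 4.414550/(2·0.063²) = 556.129.
The smallest integer n is 557.

557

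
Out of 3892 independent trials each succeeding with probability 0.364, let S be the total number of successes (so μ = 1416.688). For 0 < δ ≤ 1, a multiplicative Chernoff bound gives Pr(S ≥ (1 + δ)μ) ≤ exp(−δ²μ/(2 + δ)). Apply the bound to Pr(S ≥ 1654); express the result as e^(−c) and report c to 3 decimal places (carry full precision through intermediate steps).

18.340

Write 1654 = (1 + δ)μ, so δ = 1654/1416.688 − 1 = 0.1675118…
Then the exponent is δ²μ/(2 + δ) = (1654 − μ)² / (μ·(2 + δ)) = 18.340185.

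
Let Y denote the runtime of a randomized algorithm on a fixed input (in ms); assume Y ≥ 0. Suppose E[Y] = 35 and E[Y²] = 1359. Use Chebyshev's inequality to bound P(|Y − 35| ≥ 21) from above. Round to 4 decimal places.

0.3039

Var(Y) = E[Y²] − (E[Y])² = 1359 − 1225 = 134.
Chebyshev's inequality: P(|Y − μ| ≥ t) ≤ Var(Y)/t² = 134/441 = 0.3039.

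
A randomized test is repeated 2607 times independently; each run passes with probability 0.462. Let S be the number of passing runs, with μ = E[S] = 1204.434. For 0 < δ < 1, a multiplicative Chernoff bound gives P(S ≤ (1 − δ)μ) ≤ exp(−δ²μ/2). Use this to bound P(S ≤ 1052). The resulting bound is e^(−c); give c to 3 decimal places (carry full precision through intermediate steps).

9.646

Write 1052 = (1 − δ)μ, so δ = 1 − 1052/1204.434 = 0.1265607…
Then the exponent is δ²μ/2 = (μ − 1052)²/(2μ) = 9.646076.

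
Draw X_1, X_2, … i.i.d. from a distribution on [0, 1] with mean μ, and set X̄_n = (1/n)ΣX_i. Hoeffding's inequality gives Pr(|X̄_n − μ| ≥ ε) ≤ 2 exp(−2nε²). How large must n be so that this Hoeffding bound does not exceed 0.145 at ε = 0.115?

Require 2·exp(−2nε²) ≤ 0.145, i.e. 2nε² ≥ ln(2/0.145) = 2.624169.
So n ≥ 2.624169 / (2·0.115²) = 99.212.
The smallest integer n is 100.

100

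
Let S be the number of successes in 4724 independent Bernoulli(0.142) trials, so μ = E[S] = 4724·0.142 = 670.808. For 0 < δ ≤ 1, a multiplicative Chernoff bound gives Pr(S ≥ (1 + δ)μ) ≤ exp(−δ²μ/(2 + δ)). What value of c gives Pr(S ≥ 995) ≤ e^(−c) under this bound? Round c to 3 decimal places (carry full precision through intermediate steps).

Write 995 = (1 + δ)μ, so δ = 995/670.808 − 1 = 0.4832858…
Then the exponent is δ²μ/(2 + δ) = (995 − μ)² / (μ·(2 + δ)) = 63.092777.

63.093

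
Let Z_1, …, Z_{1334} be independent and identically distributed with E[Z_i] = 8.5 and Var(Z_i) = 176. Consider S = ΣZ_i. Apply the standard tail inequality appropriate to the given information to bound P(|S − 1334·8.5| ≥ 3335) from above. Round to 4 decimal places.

With mean and variance of each term known, Chebyshev's inequality bounds the deviation of the sum (or sample mean).
Var(S) = n·Var(Z_i) = 1334·176 = 234784.
Chebyshev: P(|S − 1334·8.5| ≥ 3335) ≤ Var(S)/3335² = 234784/11122225 = 0.0211.

0.0211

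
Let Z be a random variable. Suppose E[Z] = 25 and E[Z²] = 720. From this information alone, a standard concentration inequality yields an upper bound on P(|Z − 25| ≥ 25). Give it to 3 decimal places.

The first two moments determine the variance, so Chebyshev's inequality is the sharpest standard bound available.
Var(Z) = E[Z²] − (E[Z])² = 720 − 625 = 95.
Chebyshev's inequality: P(|Z − μ| ≥ t) ≤ Var(Z)/t² = 95/625 = 0.1520.

0.152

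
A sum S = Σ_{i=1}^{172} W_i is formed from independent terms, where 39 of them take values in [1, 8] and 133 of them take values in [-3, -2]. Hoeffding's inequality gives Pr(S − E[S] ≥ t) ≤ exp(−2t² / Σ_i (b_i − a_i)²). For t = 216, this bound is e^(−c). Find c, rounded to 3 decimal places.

45.652

Σ(b_i − a_i)² = 39·7² + 133·1² = 2044.
c = 2t² / 2044 = 2·216² / 2044 = 45.6517.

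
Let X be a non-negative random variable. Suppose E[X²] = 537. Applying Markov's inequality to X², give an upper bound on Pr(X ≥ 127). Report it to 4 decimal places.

0.0333

Since X ≥ 0, the event {X ≥ 127} is the same as {X² ≥ 16129}.
Markov's inequality applied to X² gives Pr(X² ≥ 16129) ≤ E[X²]/16129 = 537/16129 = 0.0333.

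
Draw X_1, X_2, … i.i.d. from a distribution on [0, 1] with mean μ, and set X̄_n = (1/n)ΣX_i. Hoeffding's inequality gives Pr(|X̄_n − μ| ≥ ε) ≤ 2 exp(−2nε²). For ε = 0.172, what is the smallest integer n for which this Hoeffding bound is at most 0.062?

Require 2·exp(−2nε²) ≤ 0.062, i.e. 2nε² ≥ ln(2/0.062) = 3.473768.
So n ≥ 3.473768 / (2·0.172²) = 58.710.
The smallest integer n is 59.

59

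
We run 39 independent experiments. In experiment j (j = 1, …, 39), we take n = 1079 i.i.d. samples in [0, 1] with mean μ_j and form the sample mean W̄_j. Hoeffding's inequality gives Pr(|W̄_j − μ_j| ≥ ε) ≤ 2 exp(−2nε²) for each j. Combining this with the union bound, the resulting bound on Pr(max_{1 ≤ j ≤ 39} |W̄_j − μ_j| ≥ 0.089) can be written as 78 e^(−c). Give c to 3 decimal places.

17.094

Union bound over the 39 events: Pr(max_{1 ≤ j ≤ 39} |W̄_j − μ_j| ≥ 0.089) ≤ 39·2·exp(−2nε²) = 78 exp(−2·1079·0.089²).
So c = 2·1079·0.089² = 17.0935.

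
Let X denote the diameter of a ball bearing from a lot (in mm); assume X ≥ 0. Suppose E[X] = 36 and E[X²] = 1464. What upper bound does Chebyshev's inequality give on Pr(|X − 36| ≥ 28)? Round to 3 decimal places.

Var(X) = E[X²] − (E[X])² = 1464 − 1296 = 168.
Chebyshev's inequality: Pr(|X − μ| ≥ t) ≤ Var(X)/t² = 168/784 = 0.2143.

0.214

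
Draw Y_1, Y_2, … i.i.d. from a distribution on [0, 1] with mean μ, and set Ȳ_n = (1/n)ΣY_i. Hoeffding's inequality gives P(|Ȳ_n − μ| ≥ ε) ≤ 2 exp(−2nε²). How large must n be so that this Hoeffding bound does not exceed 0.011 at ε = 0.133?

148

Require 2·exp(−2nε²) ≤ 0.011, i.e. 2nε² ≥ ln(2/0.011) = 5.203007.
So n ≥ 5.203007 / (2·0.133²) = 147.069.
The smallest integer n is 148.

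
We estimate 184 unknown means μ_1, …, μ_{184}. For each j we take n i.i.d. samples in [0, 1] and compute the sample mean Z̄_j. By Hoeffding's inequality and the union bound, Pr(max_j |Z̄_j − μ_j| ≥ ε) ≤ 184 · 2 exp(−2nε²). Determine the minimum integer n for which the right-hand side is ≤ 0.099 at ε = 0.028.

Need 2·184·exp(−2nε²) ≤ 0.099, i.e. exp(−2nε²) ≤ 0.099/368.
So 2nε² ≥ ln(368/0.099) = 8.220718.
Hence n ≥ 8.220718/(2·0.028²) = 5242.805.
The smallest integer n is 5243.

5243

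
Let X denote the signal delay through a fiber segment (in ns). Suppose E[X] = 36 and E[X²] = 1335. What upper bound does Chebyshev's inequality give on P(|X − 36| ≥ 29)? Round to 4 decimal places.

0.0464

Var(X) = E[X²] − (E[X])² = 1335 − 1296 = 39.
Chebyshev's inequality: P(|X − μ| ≥ t) ≤ Var(X)/t² = 39/841 = 0.0464.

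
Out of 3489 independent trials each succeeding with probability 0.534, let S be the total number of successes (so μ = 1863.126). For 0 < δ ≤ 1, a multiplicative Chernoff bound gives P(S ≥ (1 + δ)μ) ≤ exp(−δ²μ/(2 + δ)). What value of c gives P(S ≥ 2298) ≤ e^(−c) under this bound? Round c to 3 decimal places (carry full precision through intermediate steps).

45.448

Write 2298 = (1 + δ)μ, so δ = 2298/1863.126 − 1 = 0.2334109…
Then the exponent is δ²μ/(2 + δ) = (2298 − μ)² / (μ·(2 + δ)) = 45.448130.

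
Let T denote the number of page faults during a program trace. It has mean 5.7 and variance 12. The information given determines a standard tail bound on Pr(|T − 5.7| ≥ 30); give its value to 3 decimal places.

0.013

Mean and variance are known, so Chebyshev's inequality applies.
Chebyshev: Pr(|T − μ| ≥ t) ≤ Var(T)/t².
Bound = 12 / 900 = 0.0133.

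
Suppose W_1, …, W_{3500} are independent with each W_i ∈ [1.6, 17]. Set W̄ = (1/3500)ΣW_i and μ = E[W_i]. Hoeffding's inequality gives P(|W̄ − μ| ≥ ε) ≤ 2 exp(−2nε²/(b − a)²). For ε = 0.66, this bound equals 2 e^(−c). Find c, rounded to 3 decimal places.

c = 2nε²/(b − a)² = 2·3500·0.66² / 15.4² = 12.8571.

12.857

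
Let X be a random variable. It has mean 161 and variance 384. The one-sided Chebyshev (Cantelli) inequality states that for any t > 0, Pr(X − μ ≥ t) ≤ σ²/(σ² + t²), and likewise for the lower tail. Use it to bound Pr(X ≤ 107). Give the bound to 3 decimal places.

Here σ² = 384 and t = 54, so σ² + t² = 3300.
Cantelli's bound: 384/3300 = 0.1164.

0.116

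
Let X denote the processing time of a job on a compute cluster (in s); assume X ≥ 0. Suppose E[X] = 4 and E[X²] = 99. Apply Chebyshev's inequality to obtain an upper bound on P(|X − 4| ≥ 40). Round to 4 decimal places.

Var(X) = E[X²] − (E[X])² = 99 − 16 = 83.
Chebyshev's inequality: P(|X − μ| ≥ t) ≤ Var(X)/t² = 83/1600 = 0.0519.

0.0519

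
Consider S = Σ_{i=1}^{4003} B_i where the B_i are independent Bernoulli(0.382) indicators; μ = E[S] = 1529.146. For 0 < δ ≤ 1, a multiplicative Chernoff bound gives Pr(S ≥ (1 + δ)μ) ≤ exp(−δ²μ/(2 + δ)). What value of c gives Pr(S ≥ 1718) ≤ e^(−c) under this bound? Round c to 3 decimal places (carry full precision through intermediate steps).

Write 1718 = (1 + δ)μ, so δ = 1718/1529.146 − 1 = 0.1235029…
Then the exponent is δ²μ/(2 + δ) = (1718 − μ)² / (μ·(2 + δ)) = 10.983748.

10.984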